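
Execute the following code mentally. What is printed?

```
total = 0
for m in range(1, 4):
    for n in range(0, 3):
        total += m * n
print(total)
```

18

m=1,n=0: total = 0+0 = 0
m=1,n=1: total = 0+1 = 1
m=1,n=2: total = 1+2 = 3
m=2,n=0: total = 3+0 = 3
m=2,n=1: total = 3+2 = 5
m=2,n=2: total = 5+4 = 9
m=3,n=0: total = 9+0 = 9
m=3,n=1: total = 9+3 = 12
m=3,n=2: total = 12+6 = 18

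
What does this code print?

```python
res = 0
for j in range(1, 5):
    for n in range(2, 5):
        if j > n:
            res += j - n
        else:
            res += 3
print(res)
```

31

j=1,n=2: not 1>2, res = 0+3 = 3
j=1,n=3: not 1>3, res = 3+3 = 6
j=1,n=4: not 1>4, res = 6+3 = 9
j=2,n=2: not 2>2, res = 9+3 = 12
j=2,n=3: not 2>3, res = 12+3 = 15
j=2,n=4: not 2>4, res = 15+3 = 18
j=3,n=2: 3>2, res = 18+1 = 19
j=3,n=3: not 3>3, res = 19+3 = 22
j=3,n=4: not 3>4, res = 22+3 = 25
j=4,n=2: 4>2, res = 25+2 = 27
j=4,n=3: 4>3, res = 27+1 = 28
j=4,n=4: not 4>4, res = 28+3 = 31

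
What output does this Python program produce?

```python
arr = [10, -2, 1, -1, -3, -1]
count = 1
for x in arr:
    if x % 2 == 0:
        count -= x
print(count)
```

x=10: even, count = 1-10 = -9
x=-2: even, count = (-9)-(-2) = -7
x=1: not even
x=-1: not even
x=-3: not even
x=-1: not even

-7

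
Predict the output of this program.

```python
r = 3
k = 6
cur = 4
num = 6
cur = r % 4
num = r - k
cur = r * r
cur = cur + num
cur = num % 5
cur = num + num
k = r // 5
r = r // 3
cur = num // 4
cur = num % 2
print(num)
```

-3

cur = 3%4 = 3
num = 3-6 = -3
cur = 3*3 = 9
cur = 9+(-3) = 6
cur = (-3)%5 = 2
cur = (-3)+(-3) = -6
k = 3//5 = 0
r = 3//3 = 1
cur = (-3)//4 = -1
cur = (-3)%2 = 1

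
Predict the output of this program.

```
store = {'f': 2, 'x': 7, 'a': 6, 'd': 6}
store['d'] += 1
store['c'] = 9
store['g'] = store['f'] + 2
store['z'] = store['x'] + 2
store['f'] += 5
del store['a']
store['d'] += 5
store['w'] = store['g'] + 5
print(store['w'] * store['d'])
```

store['d'] = 6+1 = 7 → {'f': 2, 'x': 7, 'a': 6, 'd': 7}
store['c'] = 9 → {'f': 2, 'x': 7, 'a': 6, 'd': 7, 'c': 9}
store['g'] = store['f']+2 = 4 → {'f': 2, 'x': 7, 'a': 6, 'd': 7, 'c': 9, 'g': 4}
store['z'] = store['x']+2 = 9 → {'f': 2, 'x': 7, 'a': 6, 'd': 7, 'c': 9, 'g': 4, 'z': 9}
store['f'] = 2+5 = 7 → {'f': 7, 'x': 7, 'a': 6, 'd': 7, 'c': 9, 'g': 4, 'z': 9}
del 'a' → {'f': 7, 'x': 7, 'd': 7, 'c': 9, 'g': 4, 'z': 9}
store['d'] = 7+5 = 12 → {'f': 7, 'x': 7, 'd': 12, 'c': 9, 'g': 4, 'z': 9}
store['w'] = store['g']+5 = 9 → {'f': 7, 'x': 7, 'd': 12, 'c': 9, 'g': 4, 'z': 9, 'w': 9}
store['w']*store['d'] = 9*12 = 108

108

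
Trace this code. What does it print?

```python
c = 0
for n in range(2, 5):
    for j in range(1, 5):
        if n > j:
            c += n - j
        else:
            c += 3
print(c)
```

n=2,j=1: 2>1, c = 0+1 = 1
n=2,j=2: not 2>2, c = 1+3 = 4
n=2,j=3: not 2>3, c = 4+3 = 7
n=2,j=4: not 2>4, c = 7+3 = 10
n=3,j=1: 3>1, c = 10+2 = 12
n=3,j=2: 3>2, c = 12+1 = 13
n=3,j=3: not 3>3, c = 13+3 = 16
n=3,j=4: not 3>4, c = 16+3 = 19
n=4,j=1: 4>1, c = 19+3 = 22
n=4,j=2: 4>2, c = 22+2 = 24
n=4,j=3: 4>3, c = 24+1 = 25
n=4,j=4: not 4>4, c = 25+3 = 28

28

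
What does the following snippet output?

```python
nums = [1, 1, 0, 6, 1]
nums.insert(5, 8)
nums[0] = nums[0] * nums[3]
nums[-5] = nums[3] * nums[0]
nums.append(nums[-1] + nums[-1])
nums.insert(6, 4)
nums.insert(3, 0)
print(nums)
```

[6, 36, 0, 0, 6, 1, 8, 4, 16]

insert 8 at 5 → [1, 1, 0, 6, 1, 8]
nums[0] = nums[0]*nums[3] = 1*6 = 6 → [6, 1, 0, 6, 1, 8]
nums[-5] = nums[3]*nums[0] = 6*6 = 36 → [6, 36, 0, 6, 1, 8]
append nums[-1]+nums[-1] = 8+8 = 16 → [6, 36, 0, 6, 1, 8, 16]
insert 4 at 6 → [6, 36, 0, 6, 1, 8, 4, 16]
insert 0 at 3 → [6, 36, 0, 0, 6, 1, 8, 4, 16]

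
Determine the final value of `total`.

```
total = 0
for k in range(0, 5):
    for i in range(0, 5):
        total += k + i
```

100

k=0,i=0: total = 0+0 = 0
k=0,i=1: total = 0+1 = 1
k=0,i=2: total = 1+2 = 3
k=0,i=3: total = 3+3 = 6
k=0,i=4: total = 6+4 = 10
k=1,i=0: total = 10+1 = 11
k=1,i=1: total = 11+2 = 13
k=1,i=2: total = 13+3 = 16
k=1,i=3: total = 16+4 = 20
k=1,i=4: total = 20+5 = 25
k=2,i=0: total = 25+2 = 27
k=2,i=1: total = 27+3 = 30
k=2,i=2: total = 30+4 = 34
k=2,i=3: total = 34+5 = 39
k=2,i=4: total = 39+6 = 45
k=3,i=0: total = 45+3 = 48
k=3,i=1: total = 48+4 = 52
k=3,i=2: total = 52+5 = 57
k=3,i=3: total = 57+6 = 63
k=3,i=4: total = 63+7 = 70
k=4,i=0: total = 70+4 = 74
k=4,i=1: total = 74+5 = 79
k=4,i=2: total = 79+6 = 85
k=4,i=3: total = 85+7 = 92
k=4,i=4: total = 92+8 = 100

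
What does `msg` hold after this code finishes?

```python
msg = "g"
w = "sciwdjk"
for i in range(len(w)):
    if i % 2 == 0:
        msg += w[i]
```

i=0: add 's' → 'gs'
i=1: skip
i=2: add 'i' → 'gsi'
i=3: skip
i=4: add 'd' → 'gsid'
i=5: skip
i=6: add 'k' → 'gsidk'

'gsidk'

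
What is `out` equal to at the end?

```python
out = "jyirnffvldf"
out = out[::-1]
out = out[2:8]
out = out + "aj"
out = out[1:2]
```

reverse → 'fdlvffnriyj'
slice [2:8] → 'lvffnr'
+ 'aj' → 'lvffnraj'
slice [1:2] → 'v'

'v'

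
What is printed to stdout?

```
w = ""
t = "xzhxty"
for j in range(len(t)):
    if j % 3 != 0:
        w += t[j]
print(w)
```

j=0: skip
j=1: add 'z' → 'z'
j=2: add 'h' → 'zh'
j=3: skip
j=4: add 't' → 'zht'
j=5: add 'y' → 'zhty'

zhty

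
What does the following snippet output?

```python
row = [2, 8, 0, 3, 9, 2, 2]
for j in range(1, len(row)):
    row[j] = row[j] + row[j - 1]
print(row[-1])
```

j=1: row[1] = 8+2 = 10 → [2, 10, 0, 3, 9, 2, 2]
j=2: row[2] = 0+10 = 10 → [2, 10, 10, 3, 9, 2, 2]
j=3: row[3] = 3+10 = 13 → [2, 10, 10, 13, 9, 2, 2]
j=4: row[4] = 9+13 = 22 → [2, 10, 10, 13, 22, 2, 2]
j=5: row[5] = 2+22 = 24 → [2, 10, 10, 13, 22, 24, 2]
j=6: row[6] = 2+24 = 26 → [2, 10, 10, 13, 22, 24, 26]

26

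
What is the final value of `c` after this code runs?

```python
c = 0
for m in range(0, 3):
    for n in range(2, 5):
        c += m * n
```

27

m=0,n=2: c = 0+0 = 0
m=0,n=3: c = 0+0 = 0
m=0,n=4: c = 0+0 = 0
m=1,n=2: c = 0+2 = 2
m=1,n=3: c = 2+3 = 5
m=1,n=4: c = 5+4 = 9
m=2,n=2: c = 9+4 = 13
m=2,n=3: c = 13+6 = 19
m=2,n=4: c = 19+8 = 27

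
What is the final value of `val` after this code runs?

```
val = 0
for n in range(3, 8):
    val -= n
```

n=3: val = 0-3 = -3
n=4: val = (-3)-4 = -7
n=5: val = (-7)-5 = -12
n=6: val = (-12)-6 = -18
n=7: val = (-18)-7 = -25

-25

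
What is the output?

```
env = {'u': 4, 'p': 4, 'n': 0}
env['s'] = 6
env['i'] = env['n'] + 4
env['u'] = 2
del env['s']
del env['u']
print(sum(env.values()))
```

8

env['s'] = 6 → {'u': 4, 'p': 4, 'n': 0, 's': 6}
env['i'] = env['n']+4 = 4 → {'u': 4, 'p': 4, 'n': 0, 's': 6, 'i': 4}
env['u'] = 2 → {'u': 2, 'p': 4, 'n': 0, 's': 6, 'i': 4}
del 's' → {'u': 2, 'p': 4, 'n': 0, 'i': 4}
del 'u' → {'p': 4, 'n': 0, 'i': 4}
sum of values = 8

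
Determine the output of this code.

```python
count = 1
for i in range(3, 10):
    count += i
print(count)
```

i=3: count = 1+3 = 4
i=4: count = 4+4 = 8
i=5: count = 8+5 = 13
i=6: count = 13+6 = 19
i=7: count = 19+7 = 26
i=8: count = 26+8 = 34
i=9: count = 34+9 = 43

43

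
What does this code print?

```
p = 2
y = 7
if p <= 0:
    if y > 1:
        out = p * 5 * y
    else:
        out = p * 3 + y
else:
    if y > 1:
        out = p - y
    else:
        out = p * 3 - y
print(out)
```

-5

p=2, y=7
p <= 0 is False; y > 1 is True
→ out = p - y = -5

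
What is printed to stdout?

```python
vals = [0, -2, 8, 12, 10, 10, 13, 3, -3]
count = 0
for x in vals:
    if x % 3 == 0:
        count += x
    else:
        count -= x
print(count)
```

x=0: %3==0, count = 0+0 = 0
x=-2: not %3==0, count = 0-(-2) = 2
x=8: not %3==0, count = 2-8 = -6
x=12: %3==0, count = (-6)+12 = 6
x=10: not %3==0, count = 6-10 = -4
x=10: not %3==0, count = (-4)-10 = -14
x=13: not %3==0, count = (-14)-13 = -27
x=3: %3==0, count = (-27)+3 = -24
x=-3: %3==0, count = (-24)+(-3) = -27

-27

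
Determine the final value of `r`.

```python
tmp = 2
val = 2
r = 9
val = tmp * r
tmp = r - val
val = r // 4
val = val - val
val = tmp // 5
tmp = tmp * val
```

val = 2*9 = 18
tmp = 9-18 = -9
val = 9//4 = 2
val = 2-2 = 0
val = (-9)//5 = -2
tmp = (-9)*(-2) = 18

9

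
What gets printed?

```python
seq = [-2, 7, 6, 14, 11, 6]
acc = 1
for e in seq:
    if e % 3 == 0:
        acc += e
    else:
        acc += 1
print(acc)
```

e=-2: not %3==0, acc = 1+1 = 2
e=7: not %3==0, acc = 2+1 = 3
e=6: %3==0, acc = 3+6 = 9
e=14: not %3==0, acc = 9+1 = 10
e=11: not %3==0, acc = 10+1 = 11
e=6: %3==0, acc = 11+6 = 17

17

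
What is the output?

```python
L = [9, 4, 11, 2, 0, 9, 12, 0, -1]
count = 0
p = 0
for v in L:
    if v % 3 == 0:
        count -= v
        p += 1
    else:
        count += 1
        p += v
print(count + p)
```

v=9: %3==0, count = 0-9 = -9; p=1
v=4: not %3==0, count = (-9)+1 = -8; p=5
v=11: not %3==0, count = (-8)+1 = -7; p=16
v=2: not %3==0, count = (-7)+1 = -6; p=18
v=0: %3==0, count = (-6)-0 = -6; p=19
v=9: %3==0, count = (-6)-9 = -15; p=20
v=12: %3==0, count = (-15)-12 = -27; p=21
v=0: %3==0, count = (-27)-0 = -27; p=22
v=-1: not %3==0, count = (-27)+1 = -26; p=21
count+p = (-26)+21 = -5

-5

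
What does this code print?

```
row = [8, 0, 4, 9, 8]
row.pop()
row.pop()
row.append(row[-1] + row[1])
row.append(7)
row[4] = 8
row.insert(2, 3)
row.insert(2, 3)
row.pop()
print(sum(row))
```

pop() removes 8 → [8, 0, 4, 9]
pop() removes 9 → [8, 0, 4]
append row[-1]+row[1] = 4+0 = 4 → [8, 0, 4, 4]
append 7 → [8, 0, 4, 4, 7]
row[4] = 8 → [8, 0, 4, 4, 8]
insert 3 at 2 → [8, 0, 3, 4, 4, 8]
insert 3 at 2 → [8, 0, 3, 3, 4, 4, 8]
pop() removes 8 → [8, 0, 3, 3, 4, 4]
sum = 22

22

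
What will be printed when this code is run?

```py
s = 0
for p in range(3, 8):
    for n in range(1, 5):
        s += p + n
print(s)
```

p=3,n=1: s = 0+4 = 4
p=3,n=2: s = 4+5 = 9
p=3,n=3: s = 9+6 = 15
p=3,n=4: s = 15+7 = 22
p=4,n=1: s = 22+5 = 27
p=4,n=2: s = 27+6 = 33
p=4,n=3: s = 33+7 = 40
p=4,n=4: s = 40+8 = 48
p=5,n=1: s = 48+6 = 54
p=5,n=2: s = 54+7 = 61
p=5,n=3: s = 61+8 = 69
p=5,n=4: s = 69+9 = 78
p=6,n=1: s = 78+7 = 85
p=6,n=2: s = 85+8 = 93
p=6,n=3: s = 93+9 = 102
p=6,n=4: s = 102+10 = 112
p=7,n=1: s = 112+8 = 120
p=7,n=2: s = 120+9 = 129
p=7,n=3: s = 129+10 = 139
p=7,n=4: s = 139+11 = 150

150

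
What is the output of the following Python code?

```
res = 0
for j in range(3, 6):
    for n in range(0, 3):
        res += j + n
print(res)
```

45

j=3,n=0: res = 0+3 = 3
j=3,n=1: res = 3+4 = 7
j=3,n=2: res = 7+5 = 12
j=4,n=0: res = 12+4 = 16
j=4,n=1: res = 16+5 = 21
j=4,n=2: res = 21+6 = 27
j=5,n=0: res = 27+5 = 32
j=5,n=1: res = 32+6 = 38
j=5,n=2: res = 38+7 = 45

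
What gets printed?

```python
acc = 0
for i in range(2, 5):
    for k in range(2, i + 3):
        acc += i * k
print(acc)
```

i=2,k=2: acc = 0+4 = 4
i=2,k=3: acc = 4+6 = 10
i=2,k=4: acc = 10+8 = 18
i=3,k=2: acc = 18+6 = 24
i=3,k=3: acc = 24+9 = 33
i=3,k=4: acc = 33+12 = 45
i=3,k=5: acc = 45+15 = 60
i=4,k=2: acc = 60+8 = 68
i=4,k=3: acc = 68+12 = 80
i=4,k=4: acc = 80+16 = 96
i=4,k=5: acc = 96+20 = 116
i=4,k=6: acc = 116+24 = 140

140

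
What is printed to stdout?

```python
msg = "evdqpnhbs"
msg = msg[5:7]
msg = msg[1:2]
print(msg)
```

h

slice [5:7] → 'nh'
slice [1:2] → 'h'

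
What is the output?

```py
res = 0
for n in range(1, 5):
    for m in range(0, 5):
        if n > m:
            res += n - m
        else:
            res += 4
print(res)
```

60

n=1,m=0: 1>0, res = 0+1 = 1
n=1,m=1: not 1>1, res = 1+4 = 5
n=1,m=2: not 1>2, res = 5+4 = 9
n=1,m=3: not 1>3, res = 9+4 = 13
n=1,m=4: not 1>4, res = 13+4 = 17
n=2,m=0: 2>0, res = 17+2 = 19
n=2,m=1: 2>1, res = 19+1 = 20
n=2,m=2: not 2>2, res = 20+4 = 24
n=2,m=3: not 2>3, res = 24+4 = 28
n=2,m=4: not 2>4, res = 28+4 = 32
n=3,m=0: 3>0, res = 32+3 = 35
n=3,m=1: 3>1, res = 35+2 = 37
n=3,m=2: 3>2, res = 37+1 = 38
n=3,m=3: not 3>3, res = 38+4 = 42
n=3,m=4: not 3>4, res = 42+4 = 46
n=4,m=0: 4>0, res = 46+4 = 50
n=4,m=1: 4>1, res = 50+3 = 53
n=4,m=2: 4>2, res = 53+2 = 55
n=4,m=3: 4>3, res = 55+1 = 56
n=4,m=4: not 4>4, res = 56+4 = 60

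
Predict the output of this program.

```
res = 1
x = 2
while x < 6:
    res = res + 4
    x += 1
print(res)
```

x=2: res = 1+4 = 5
x=3: res = 5+4 = 9
x=4: res = 9+4 = 13
x=5: res = 13+4 = 17

17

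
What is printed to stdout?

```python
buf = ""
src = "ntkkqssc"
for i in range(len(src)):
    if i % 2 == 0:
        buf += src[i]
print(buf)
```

nkqs

i=0: add 'n' → 'n'
i=1: skip
i=2: add 'k' → 'nk'
i=3: skip
i=4: add 'q' → 'nkq'
i=5: skip
i=6: add 's' → 'nkqs'
i=7: skip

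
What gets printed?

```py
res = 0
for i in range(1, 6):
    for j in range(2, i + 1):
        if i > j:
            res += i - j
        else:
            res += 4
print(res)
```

i=2,j=2: not 2>2, res = 0+4 = 4
i=3,j=2: 3>2, res = 4+1 = 5
i=3,j=3: not 3>3, res = 5+4 = 9
i=4,j=2: 4>2, res = 9+2 = 11
i=4,j=3: 4>3, res = 11+1 = 12
i=4,j=4: not 4>4, res = 12+4 = 16
i=5,j=2: 5>2, res = 16+3 = 19
i=5,j=3: 5>3, res = 19+2 = 21
i=5,j=4: 5>4, res = 21+1 = 22
i=5,j=5: not 5>5, res = 22+4 = 26

26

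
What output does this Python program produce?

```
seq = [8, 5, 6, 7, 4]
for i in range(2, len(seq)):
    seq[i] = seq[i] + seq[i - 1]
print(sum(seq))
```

64

i=2: seq[2] = 6+5 = 11 → [8, 5, 11, 7, 4]
i=3: seq[3] = 7+11 = 18 → [8, 5, 11, 18, 4]
i=4: seq[4] = 4+18 = 22 → [8, 5, 11, 18, 22]
sum = 64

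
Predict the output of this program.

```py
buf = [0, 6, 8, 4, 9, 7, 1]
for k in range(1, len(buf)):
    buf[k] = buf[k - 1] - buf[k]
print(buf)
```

k=1: buf[1] = 0-6 = -6 → [0, -6, 8, 4, 9, 7, 1]
k=2: buf[2] = (-6)-8 = -14 → [0, -6, -14, 4, 9, 7, 1]
k=3: buf[3] = (-14)-4 = -18 → [0, -6, -14, -18, 9, 7, 1]
k=4: buf[4] = (-18)-9 = -27 → [0, -6, -14, -18, -27, 7, 1]
k=5: buf[5] = (-27)-7 = -34 → [0, -6, -14, -18, -27, -34, 1]
k=6: buf[6] = (-34)-1 = -35 → [0, -6, -14, -18, -27, -34, -35]

[0, -6, -14, -18, -27, -34, -35]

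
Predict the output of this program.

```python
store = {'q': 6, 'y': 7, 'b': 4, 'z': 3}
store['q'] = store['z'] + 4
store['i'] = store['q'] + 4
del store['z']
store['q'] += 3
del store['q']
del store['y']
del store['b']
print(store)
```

{'i': 11}

store['q'] = store['z']+4 = 7 → {'q': 7, 'y': 7, 'b': 4, 'z': 3}
store['i'] = store['q']+4 = 11 → {'q': 7, 'y': 7, 'b': 4, 'z': 3, 'i': 11}
del 'z' → {'q': 7, 'y': 7, 'b': 4, 'i': 11}
store['q'] = 7+3 = 10 → {'q': 10, 'y': 7, 'b': 4, 'i': 11}
del 'q' → {'y': 7, 'b': 4, 'i': 11}
del 'y' → {'b': 4, 'i': 11}
del 'b' → {'i': 11}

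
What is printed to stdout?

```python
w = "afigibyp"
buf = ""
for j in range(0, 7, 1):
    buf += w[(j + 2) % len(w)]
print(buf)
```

igibypa

j=0: add w[2]='i' → 'i'
j=1: add w[3]='g' → 'ig'
j=2: add w[4]='i' → 'igi'
j=3: add w[5]='b' → 'igib'
j=4: add w[6]='y' → 'igiby'
j=5: add w[7]='p' → 'igibyp'
j=6: add w[0]='a' → 'igibypa'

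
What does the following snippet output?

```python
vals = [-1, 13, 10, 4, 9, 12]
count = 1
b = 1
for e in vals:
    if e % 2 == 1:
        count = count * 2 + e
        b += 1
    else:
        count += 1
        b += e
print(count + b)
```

74

e=-1: odd, count = 1*2+(-1) = 1; b=2
e=13: odd, count = 1*2+13 = 15; b=3
e=10: not odd, count = 15+1 = 16; b=13
e=4: not odd, count = 16+1 = 17; b=17
e=9: odd, count = 17*2+9 = 43; b=18
e=12: not odd, count = 43+1 = 44; b=30
count+b = 44+30 = 74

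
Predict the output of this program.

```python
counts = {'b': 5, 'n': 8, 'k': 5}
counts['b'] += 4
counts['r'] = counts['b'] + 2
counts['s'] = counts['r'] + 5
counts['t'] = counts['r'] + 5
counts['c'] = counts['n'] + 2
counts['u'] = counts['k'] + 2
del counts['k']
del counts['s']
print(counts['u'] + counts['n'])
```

counts['b'] = 5+4 = 9 → {'b': 9, 'n': 8, 'k': 5}
counts['r'] = counts['b']+2 = 11 → {'b': 9, 'n': 8, 'k': 5, 'r': 11}
counts['s'] = counts['r']+5 = 16 → {'b': 9, 'n': 8, 'k': 5, 'r': 11, 's': 16}
counts['t'] = counts['r']+5 = 16 → {'b': 9, 'n': 8, 'k': 5, 'r': 11, 's': 16, 't': 16}
counts['c'] = counts['n']+2 = 10 → {'b': 9, 'n': 8, 'k': 5, 'r': 11, 's': 16, 't': 16, 'c': 10}
counts['u'] = counts['k']+2 = 7 → {'b': 9, 'n': 8, 'k': 5, 'r': 11, 's': 16, 't': 16, 'c': 10, 'u': 7}
del 'k' → {'b': 9, 'n': 8, 'r': 11, 's': 16, 't': 16, 'c': 10, 'u': 7}
del 's' → {'b': 9, 'n': 8, 'r': 11, 't': 16, 'c': 10, 'u': 7}
counts['u']+counts['n'] = 7+8 = 15

15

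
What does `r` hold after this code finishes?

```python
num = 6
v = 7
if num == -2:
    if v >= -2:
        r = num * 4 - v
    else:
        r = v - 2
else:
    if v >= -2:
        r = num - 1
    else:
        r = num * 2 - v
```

num=6, v=7
num == -2 is False; v >= -2 is True
→ r = num - 1 = 5

5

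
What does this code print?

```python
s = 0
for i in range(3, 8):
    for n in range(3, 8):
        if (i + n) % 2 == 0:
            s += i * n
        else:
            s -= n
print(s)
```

i=3,n=3: even sum, s = 0+9 = 9
i=3,n=4: odd sum, s = 9-4 = 5
i=3,n=5: even sum, s = 5+15 = 20
i=3,n=6: odd sum, s = 20-6 = 14
i=3,n=7: even sum, s = 14+21 = 35
i=4,n=3: odd sum, s = 35-3 = 32
i=4,n=4: even sum, s = 32+16 = 48
i=4,n=5: odd sum, s = 48-5 = 43
i=4,n=6: even sum, s = 43+24 = 67
i=4,n=7: odd sum, s = 67-7 = 60
i=5,n=3: even sum, s = 60+15 = 75
i=5,n=4: odd sum, s = 75-4 = 71
i=5,n=5: even sum, s = 71+25 = 96
i=5,n=6: odd sum, s = 96-6 = 90
i=5,n=7: even sum, s = 90+35 = 125
i=6,n=3: odd sum, s = 125-3 = 122
i=6,n=4: even sum, s = 122+24 = 146
i=6,n=5: odd sum, s = 146-5 = 141
i=6,n=6: even sum, s = 141+36 = 177
i=6,n=7: odd sum, s = 177-7 = 170
i=7,n=3: even sum, s = 170+21 = 191
i=7,n=4: odd sum, s = 191-4 = 187
i=7,n=5: even sum, s = 187+35 = 222
i=7,n=6: odd sum, s = 222-6 = 216
i=7,n=7: even sum, s = 216+49 = 265

265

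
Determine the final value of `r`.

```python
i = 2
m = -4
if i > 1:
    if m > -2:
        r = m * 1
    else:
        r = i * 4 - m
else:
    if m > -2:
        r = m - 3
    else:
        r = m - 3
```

12

i=2, m=-4
i > 1 is True; m > -2 is False
→ r = i * 4 - m = 12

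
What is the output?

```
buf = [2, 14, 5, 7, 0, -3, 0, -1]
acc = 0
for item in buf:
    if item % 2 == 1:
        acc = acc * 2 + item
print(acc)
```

item=2: not odd
item=14: not odd
item=5: odd, acc = 0*2+5 = 5
item=7: odd, acc = 5*2+7 = 17
item=0: not odd
item=-3: odd, acc = 17*2+(-3) = 31
item=0: not odd
item=-1: odd, acc = 31*2+(-1) = 61

61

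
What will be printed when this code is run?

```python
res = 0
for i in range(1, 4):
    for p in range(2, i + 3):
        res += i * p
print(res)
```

i=1,p=2: res = 0+2 = 2
i=1,p=3: res = 2+3 = 5
i=2,p=2: res = 5+4 = 9
i=2,p=3: res = 9+6 = 15
i=2,p=4: res = 15+8 = 23
i=3,p=2: res = 23+6 = 29
i=3,p=3: res = 29+9 = 38
i=3,p=4: res = 38+12 = 50
i=3,p=5: res = 50+15 = 65

65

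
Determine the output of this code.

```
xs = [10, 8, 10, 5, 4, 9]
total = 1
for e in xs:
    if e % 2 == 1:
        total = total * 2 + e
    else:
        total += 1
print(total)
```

37

e=10: not odd, total = 1+1 = 2
e=8: not odd, total = 2+1 = 3
e=10: not odd, total = 3+1 = 4
e=5: odd, total = 4*2+5 = 13
e=4: not odd, total = 13+1 = 14
e=9: odd, total = 14*2+9 = 37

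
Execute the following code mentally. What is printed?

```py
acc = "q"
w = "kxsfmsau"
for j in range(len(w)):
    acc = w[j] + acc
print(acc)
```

uasmfsxkq

j=0: prepend 'k' → 'kq'
j=1: prepend 'x' → 'xkq'
j=2: prepend 's' → 'sxkq'
j=3: prepend 'f' → 'fsxkq'
j=4: prepend 'm' → 'mfsxkq'
j=5: prepend 's' → 'smfsxkq'
j=6: prepend 'a' → 'asmfsxkq'
j=7: prepend 'u' → 'uasmfsxkq'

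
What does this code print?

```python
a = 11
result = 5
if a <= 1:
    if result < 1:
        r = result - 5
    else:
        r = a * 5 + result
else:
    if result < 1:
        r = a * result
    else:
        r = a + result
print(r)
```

a=11, result=5
a <= 1 is False; result < 1 is False
→ r = a + result = 16

16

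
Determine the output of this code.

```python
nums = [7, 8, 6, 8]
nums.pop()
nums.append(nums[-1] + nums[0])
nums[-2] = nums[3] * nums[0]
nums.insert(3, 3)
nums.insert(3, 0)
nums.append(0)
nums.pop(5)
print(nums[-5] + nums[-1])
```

8

pop() removes 8 → [7, 8, 6]
append nums[-1]+nums[0] = 6+7 = 13 → [7, 8, 6, 13]
nums[-2] = nums[3]*nums[0] = 13*7 = 91 → [7, 8, 91, 13]
insert 3 at 3 → [7, 8, 91, 3, 13]
insert 0 at 3 → [7, 8, 91, 0, 3, 13]
append 0 → [7, 8, 91, 0, 3, 13, 0]
pop(5) removes 13 → [7, 8, 91, 0, 3, 0]
nums[-5]+nums[-1] = 8+0 = 8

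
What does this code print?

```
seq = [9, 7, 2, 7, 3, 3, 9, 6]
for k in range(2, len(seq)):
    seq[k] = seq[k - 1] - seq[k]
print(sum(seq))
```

k=2: seq[2] = 7-2 = 5 → [9, 7, 5, 7, 3, 3, 9, 6]
k=3: seq[3] = 5-7 = -2 → [9, 7, 5, -2, 3, 3, 9, 6]
k=4: seq[4] = (-2)-3 = -5 → [9, 7, 5, -2, -5, 3, 9, 6]
k=5: seq[5] = (-5)-3 = -8 → [9, 7, 5, -2, -5, -8, 9, 6]
k=6: seq[6] = (-8)-9 = -17 → [9, 7, 5, -2, -5, -8, -17, 6]
k=7: seq[7] = (-17)-6 = -23 → [9, 7, 5, -2, -5, -8, -17, -23]
sum = -34

-34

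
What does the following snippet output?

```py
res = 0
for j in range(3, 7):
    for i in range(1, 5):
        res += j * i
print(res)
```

j=3,i=1: res = 0+3 = 3
j=3,i=2: res = 3+6 = 9
j=3,i=3: res = 9+9 = 18
j=3,i=4: res = 18+12 = 30
j=4,i=1: res = 30+4 = 34
j=4,i=2: res = 34+8 = 42
j=4,i=3: res = 42+12 = 54
j=4,i=4: res = 54+16 = 70
j=5,i=1: res = 70+5 = 75
j=5,i=2: res = 75+10 = 85
j=5,i=3: res = 85+15 = 100
j=5,i=4: res = 100+20 = 120
j=6,i=1: res = 120+6 = 126
j=6,i=2: res = 126+12 = 138
j=6,i=3: res = 138+18 = 156
j=6,i=4: res = 156+24 = 180

180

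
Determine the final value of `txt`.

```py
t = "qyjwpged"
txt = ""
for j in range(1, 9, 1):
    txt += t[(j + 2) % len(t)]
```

j=1: add t[3]='w' → 'w'
j=2: add t[4]='p' → 'wp'
j=3: add t[5]='g' → 'wpg'
j=4: add t[6]='e' → 'wpge'
j=5: add t[7]='d' → 'wpged'
j=6: add t[0]='q' → 'wpgedq'
j=7: add t[1]='y' → 'wpgedqy'
j=8: add t[2]='j' → 'wpgedqyj'

'wpgedqyj'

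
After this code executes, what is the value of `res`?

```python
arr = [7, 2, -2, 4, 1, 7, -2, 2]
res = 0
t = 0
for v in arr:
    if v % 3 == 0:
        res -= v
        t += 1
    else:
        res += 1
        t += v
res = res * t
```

152

v=7: not %3==0, res = 0+1 = 1; t=7
v=2: not %3==0, res = 1+1 = 2; t=9
v=-2: not %3==0, res = 2+1 = 3; t=7
v=4: not %3==0, res = 3+1 = 4; t=11
v=1: not %3==0, res = 4+1 = 5; t=12
v=7: not %3==0, res = 5+1 = 6; t=19
v=-2: not %3==0, res = 6+1 = 7; t=17
v=2: not %3==0, res = 7+1 = 8; t=19
res*t = 8*19 = 152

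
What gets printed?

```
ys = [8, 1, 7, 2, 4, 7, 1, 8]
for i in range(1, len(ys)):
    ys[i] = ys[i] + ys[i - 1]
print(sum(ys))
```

170

i=1: ys[1] = 1+8 = 9 → [8, 9, 7, 2, 4, 7, 1, 8]
i=2: ys[2] = 7+9 = 16 → [8, 9, 16, 2, 4, 7, 1, 8]
i=3: ys[3] = 2+16 = 18 → [8, 9, 16, 18, 4, 7, 1, 8]
i=4: ys[4] = 4+18 = 22 → [8, 9, 16, 18, 22, 7, 1, 8]
i=5: ys[5] = 7+22 = 29 → [8, 9, 16, 18, 22, 29, 1, 8]
i=6: ys[6] = 1+29 = 30 → [8, 9, 16, 18, 22, 29, 30, 8]
i=7: ys[7] = 8+30 = 38 → [8, 9, 16, 18, 22, 29, 30, 38]
sum = 170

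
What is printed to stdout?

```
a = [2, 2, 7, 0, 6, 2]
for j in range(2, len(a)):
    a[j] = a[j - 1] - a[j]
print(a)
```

[2, 2, -5, -5, -11, -13]

j=2: a[2] = 2-7 = -5 → [2, 2, -5, 0, 6, 2]
j=3: a[3] = (-5)-0 = -5 → [2, 2, -5, -5, 6, 2]
j=4: a[4] = (-5)-6 = -11 → [2, 2, -5, -5, -11, 2]
j=5: a[5] = (-11)-2 = -13 → [2, 2, -5, -5, -11, -13]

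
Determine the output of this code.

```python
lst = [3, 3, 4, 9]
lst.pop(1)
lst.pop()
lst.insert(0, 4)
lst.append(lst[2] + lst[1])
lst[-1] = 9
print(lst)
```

pop(1) removes 3 → [3, 4, 9]
pop() removes 9 → [3, 4]
insert 4 at 0 → [4, 3, 4]
append lst[2]+lst[1] = 4+3 = 7 → [4, 3, 4, 7]
lst[-1] = 9 → [4, 3, 4, 9]

[4, 3, 4, 9]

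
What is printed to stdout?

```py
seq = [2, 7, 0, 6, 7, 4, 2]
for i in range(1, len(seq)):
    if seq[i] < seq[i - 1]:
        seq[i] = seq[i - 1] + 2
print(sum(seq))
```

i=1: 7>=2, unchanged → [2, 7, 0, 6, 7, 4, 2]
i=2: 0<7, seq[2] = 7+2 = 9 → [2, 7, 9, 6, 7, 4, 2]
i=3: 6<9, seq[3] = 9+2 = 11 → [2, 7, 9, 11, 7, 4, 2]
i=4: 7<11, seq[4] = 11+2 = 13 → [2, 7, 9, 11, 13, 4, 2]
i=5: 4<13, seq[5] = 13+2 = 15 → [2, 7, 9, 11, 13, 15, 2]
i=6: 2<15, seq[6] = 15+2 = 17 → [2, 7, 9, 11, 13, 15, 17]
sum = 74

74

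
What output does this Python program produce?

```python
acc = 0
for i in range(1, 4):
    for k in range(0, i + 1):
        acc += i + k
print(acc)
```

30

i=1,k=0: acc = 0+1 = 1
i=1,k=1: acc = 1+2 = 3
i=2,k=0: acc = 3+2 = 5
i=2,k=1: acc = 5+3 = 8
i=2,k=2: acc = 8+4 = 12
i=3,k=0: acc = 12+3 = 15
i=3,k=1: acc = 15+4 = 19
i=3,k=2: acc = 19+5 = 24
i=3,k=3: acc = 24+6 = 30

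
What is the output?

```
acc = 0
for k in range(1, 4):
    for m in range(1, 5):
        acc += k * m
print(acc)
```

k=1,m=1: acc = 0+1 = 1
k=1,m=2: acc = 1+2 = 3
k=1,m=3: acc = 3+3 = 6
k=1,m=4: acc = 6+4 = 10
k=2,m=1: acc = 10+2 = 12
k=2,m=2: acc = 12+4 = 16
k=2,m=3: acc = 16+6 = 22
k=2,m=4: acc = 22+8 = 30
k=3,m=1: acc = 30+3 = 33
k=3,m=2: acc = 33+6 = 39
k=3,m=3: acc = 39+9 = 48
k=3,m=4: acc = 48+12 = 60

60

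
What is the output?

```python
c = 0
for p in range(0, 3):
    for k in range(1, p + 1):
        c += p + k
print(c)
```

p=1,k=1: c = 0+2 = 2
p=2,k=1: c = 2+3 = 5
p=2,k=2: c = 5+4 = 9

9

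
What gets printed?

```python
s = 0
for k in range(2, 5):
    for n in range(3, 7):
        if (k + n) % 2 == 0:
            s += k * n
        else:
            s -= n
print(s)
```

58

k=2,n=3: odd sum, s = 0-3 = -3
k=2,n=4: even sum, s = (-3)+8 = 5
k=2,n=5: odd sum, s = 5-5 = 0
k=2,n=6: even sum, s = 0+12 = 12
k=3,n=3: even sum, s = 12+9 = 21
k=3,n=4: odd sum, s = 21-4 = 17
k=3,n=5: even sum, s = 17+15 = 32
k=3,n=6: odd sum, s = 32-6 = 26
k=4,n=3: odd sum, s = 26-3 = 23
k=4,n=4: even sum, s = 23+16 = 39
k=4,n=5: odd sum, s = 39-5 = 34
k=4,n=6: even sum, s = 34+24 = 58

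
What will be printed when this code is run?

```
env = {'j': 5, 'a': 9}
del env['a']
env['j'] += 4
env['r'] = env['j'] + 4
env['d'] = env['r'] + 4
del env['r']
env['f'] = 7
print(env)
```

{'j': 9, 'd': 17, 'f': 7}

del 'a' → {'j': 5}
env['j'] = 5+4 = 9 → {'j': 9}
env['r'] = env['j']+4 = 13 → {'j': 9, 'r': 13}
env['d'] = env['r']+4 = 17 → {'j': 9, 'r': 13, 'd': 17}
del 'r' → {'j': 9, 'd': 17}
env['f'] = 7 → {'j': 9, 'd': 17, 'f': 7}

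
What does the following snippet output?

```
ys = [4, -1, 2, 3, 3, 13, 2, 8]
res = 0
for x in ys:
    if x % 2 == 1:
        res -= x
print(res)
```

-18

x=4: not odd
x=-1: odd, res = 0-(-1) = 1
x=2: not odd
x=3: odd, res = 1-3 = -2
x=3: odd, res = (-2)-3 = -5
x=13: odd, res = (-5)-13 = -18
x=2: not odd
x=8: not odd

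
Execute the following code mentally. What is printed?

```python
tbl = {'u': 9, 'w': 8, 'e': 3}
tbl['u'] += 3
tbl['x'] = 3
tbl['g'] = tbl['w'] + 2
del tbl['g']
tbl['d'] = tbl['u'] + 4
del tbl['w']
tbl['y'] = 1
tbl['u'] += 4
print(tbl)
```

{'u': 16, 'e': 3, 'x': 3, 'd': 16, 'y': 1}

tbl['u'] = 9+3 = 12 → {'u': 12, 'w': 8, 'e': 3}
tbl['x'] = 3 → {'u': 12, 'w': 8, 'e': 3, 'x': 3}
tbl['g'] = tbl['w']+2 = 10 → {'u': 12, 'w': 8, 'e': 3, 'x': 3, 'g': 10}
del 'g' → {'u': 12, 'w': 8, 'e': 3, 'x': 3}
tbl['d'] = tbl['u']+4 = 16 → {'u': 12, 'w': 8, 'e': 3, 'x': 3, 'd': 16}
del 'w' → {'u': 12, 'e': 3, 'x': 3, 'd': 16}
tbl['y'] = 1 → {'u': 12, 'e': 3, 'x': 3, 'd': 16, 'y': 1}
tbl['u'] = 12+4 = 16 → {'u': 16, 'e': 3, 'x': 3, 'd': 16, 'y': 1}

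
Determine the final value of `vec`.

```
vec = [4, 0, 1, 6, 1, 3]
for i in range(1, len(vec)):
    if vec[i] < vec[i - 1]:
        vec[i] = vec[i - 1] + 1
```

i=1: 0<4, vec[1] = 4+1 = 5 → [4, 5, 1, 6, 1, 3]
i=2: 1<5, vec[2] = 5+1 = 6 → [4, 5, 6, 6, 1, 3]
i=3: 6>=6, unchanged → [4, 5, 6, 6, 1, 3]
i=4: 1<6, vec[4] = 6+1 = 7 → [4, 5, 6, 6, 7, 3]
i=5: 3<7, vec[5] = 7+1 = 8 → [4, 5, 6, 6, 7, 8]

[4, 5, 6, 6, 7, 8]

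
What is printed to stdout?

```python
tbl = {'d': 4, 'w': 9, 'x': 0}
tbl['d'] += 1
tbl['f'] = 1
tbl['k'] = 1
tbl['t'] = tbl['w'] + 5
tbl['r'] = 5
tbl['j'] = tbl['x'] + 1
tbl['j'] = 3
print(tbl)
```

tbl['d'] = 4+1 = 5 → {'d': 5, 'w': 9, 'x': 0}
tbl['f'] = 1 → {'d': 5, 'w': 9, 'x': 0, 'f': 1}
tbl['k'] = 1 → {'d': 5, 'w': 9, 'x': 0, 'f': 1, 'k': 1}
tbl['t'] = tbl['w']+5 = 14 → {'d': 5, 'w': 9, 'x': 0, 'f': 1, 'k': 1, 't': 14}
tbl['r'] = 5 → {'d': 5, 'w': 9, 'x': 0, 'f': 1, 'k': 1, 't': 14, 'r': 5}
tbl['j'] = tbl['x']+1 = 1 → {'d': 5, 'w': 9, 'x': 0, 'f': 1, 'k': 1, 't': 14, 'r': 5, 'j': 1}
tbl['j'] = 3 → {'d': 5, 'w': 9, 'x': 0, 'f': 1, 'k': 1, 't': 14, 'r': 5, 'j': 3}

{'d': 5, 'w': 9, 'x': 0, 'f': 1, 'k': 1, 't': 14, 'r': 5, 'j': 3}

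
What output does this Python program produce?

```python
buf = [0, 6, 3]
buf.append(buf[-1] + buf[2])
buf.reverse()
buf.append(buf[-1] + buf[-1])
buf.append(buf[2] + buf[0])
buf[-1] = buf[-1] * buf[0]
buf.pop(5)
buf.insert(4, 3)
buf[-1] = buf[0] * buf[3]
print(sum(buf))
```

append buf[-1]+buf[2] = 3+3 = 6 → [0, 6, 3, 6]
reverse → [6, 3, 6, 0]
append buf[-1]+buf[-1] = 0+0 = 0 → [6, 3, 6, 0, 0]
append buf[2]+buf[0] = 6+6 = 12 → [6, 3, 6, 0, 0, 12]
buf[-1] = buf[-1]*buf[0] = 12*6 = 72 → [6, 3, 6, 0, 0, 72]
pop(5) removes 72 → [6, 3, 6, 0, 0]
insert 3 at 4 → [6, 3, 6, 0, 3, 0]
buf[-1] = buf[0]*buf[3] = 6*0 = 0 → [6, 3, 6, 0, 3, 0]
sum = 18

18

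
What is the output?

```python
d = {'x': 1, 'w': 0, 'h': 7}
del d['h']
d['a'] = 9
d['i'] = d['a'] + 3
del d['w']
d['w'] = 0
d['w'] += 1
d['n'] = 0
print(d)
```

del 'h' → {'x': 1, 'w': 0}
d['a'] = 9 → {'x': 1, 'w': 0, 'a': 9}
d['i'] = d['a']+3 = 12 → {'x': 1, 'w': 0, 'a': 9, 'i': 12}
del 'w' → {'x': 1, 'a': 9, 'i': 12}
d['w'] = 0 → {'x': 1, 'a': 9, 'i': 12, 'w': 0}
d['w'] = 0+1 = 1 → {'x': 1, 'a': 9, 'i': 12, 'w': 1}
d['n'] = 0 → {'x': 1, 'a': 9, 'i': 12, 'w': 1, 'n': 0}

{'x': 1, 'a': 9, 'i': 12, 'w': 1, 'n': 0}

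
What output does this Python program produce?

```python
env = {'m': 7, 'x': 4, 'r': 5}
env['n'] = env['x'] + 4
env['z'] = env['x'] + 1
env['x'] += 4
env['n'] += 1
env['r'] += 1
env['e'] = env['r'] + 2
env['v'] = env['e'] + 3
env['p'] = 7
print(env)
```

env['n'] = env['x']+4 = 8 → {'m': 7, 'x': 4, 'r': 5, 'n': 8}
env['z'] = env['x']+1 = 5 → {'m': 7, 'x': 4, 'r': 5, 'n': 8, 'z': 5}
env['x'] = 4+4 = 8 → {'m': 7, 'x': 8, 'r': 5, 'n': 8, 'z': 5}
env['n'] = 8+1 = 9 → {'m': 7, 'x': 8, 'r': 5, 'n': 9, 'z': 5}
env['r'] = 5+1 = 6 → {'m': 7, 'x': 8, 'r': 6, 'n': 9, 'z': 5}
env['e'] = env['r']+2 = 8 → {'m': 7, 'x': 8, 'r': 6, 'n': 9, 'z': 5, 'e': 8}
env['v'] = env['e']+3 = 11 → {'m': 7, 'x': 8, 'r': 6, 'n': 9, 'z': 5, 'e': 8, 'v': 11}
env['p'] = 7 → {'m': 7, 'x': 8, 'r': 6, 'n': 9, 'z': 5, 'e': 8, 'v': 11, 'p': 7}

{'m': 7, 'x': 8, 'r': 6, 'n': 9, 'z': 5, 'e': 8, 'v': 11, 'p': 7}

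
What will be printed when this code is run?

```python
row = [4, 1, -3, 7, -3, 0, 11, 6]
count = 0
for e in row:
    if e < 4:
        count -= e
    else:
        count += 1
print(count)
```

e=4: not <4, count = 0+1 = 1
e=1: <4, count = 1-1 = 0
e=-3: <4, count = 0-(-3) = 3
e=7: not <4, count = 3+1 = 4
e=-3: <4, count = 4-(-3) = 7
e=0: <4, count = 7-0 = 7
e=11: not <4, count = 7+1 = 8
e=6: not <4, count = 8+1 = 9

9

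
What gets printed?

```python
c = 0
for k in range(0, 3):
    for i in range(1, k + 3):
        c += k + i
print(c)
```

k=0,i=1: c = 0+1 = 1
k=0,i=2: c = 1+2 = 3
k=1,i=1: c = 3+2 = 5
k=1,i=2: c = 5+3 = 8
k=1,i=3: c = 8+4 = 12
k=2,i=1: c = 12+3 = 15
k=2,i=2: c = 15+4 = 19
k=2,i=3: c = 19+5 = 24
k=2,i=4: c = 24+6 = 30

30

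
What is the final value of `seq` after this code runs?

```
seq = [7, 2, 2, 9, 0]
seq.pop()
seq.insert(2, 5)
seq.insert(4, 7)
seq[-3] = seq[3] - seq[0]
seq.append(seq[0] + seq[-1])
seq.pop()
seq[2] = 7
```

[7, 2, 7, -5, 7, 9]

pop() removes 0 → [7, 2, 2, 9]
insert 5 at 2 → [7, 2, 5, 2, 9]
insert 7 at 4 → [7, 2, 5, 2, 7, 9]
seq[-3] = seq[3]-seq[0] = 2-7 = -5 → [7, 2, 5, -5, 7, 9]
append seq[0]+seq[-1] = 7+9 = 16 → [7, 2, 5, -5, 7, 9, 16]
pop() removes 16 → [7, 2, 5, -5, 7, 9]
seq[2] = 7 → [7, 2, 7, -5, 7, 9]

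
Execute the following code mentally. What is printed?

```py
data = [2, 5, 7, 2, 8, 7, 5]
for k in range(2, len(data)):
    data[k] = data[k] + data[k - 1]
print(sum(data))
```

118

k=2: data[2] = 7+5 = 12 → [2, 5, 12, 2, 8, 7, 5]
k=3: data[3] = 2+12 = 14 → [2, 5, 12, 14, 8, 7, 5]
k=4: data[4] = 8+14 = 22 → [2, 5, 12, 14, 22, 7, 5]
k=5: data[5] = 7+22 = 29 → [2, 5, 12, 14, 22, 29, 5]
k=6: data[6] = 5+29 = 34 → [2, 5, 12, 14, 22, 29, 34]
sum = 118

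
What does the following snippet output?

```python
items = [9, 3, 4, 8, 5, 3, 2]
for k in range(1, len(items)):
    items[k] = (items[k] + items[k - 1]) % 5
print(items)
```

[9, 2, 1, 4, 4, 2, 4]

k=1: items[1] = (3+9)%5 = 2 → [9, 2, 4, 8, 5, 3, 2]
k=2: items[2] = (4+2)%5 = 1 → [9, 2, 1, 8, 5, 3, 2]
k=3: items[3] = (8+1)%5 = 4 → [9, 2, 1, 4, 5, 3, 2]
k=4: items[4] = (5+4)%5 = 4 → [9, 2, 1, 4, 4, 3, 2]
k=5: items[5] = (3+4)%5 = 2 → [9, 2, 1, 4, 4, 2, 2]
k=6: items[6] = (2+2)%5 = 4 → [9, 2, 1, 4, 4, 2, 4]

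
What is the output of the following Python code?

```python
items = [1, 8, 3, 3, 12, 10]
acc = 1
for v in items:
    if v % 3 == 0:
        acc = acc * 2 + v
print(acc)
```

v=1: not %3==0
v=8: not %3==0
v=3: %3==0, acc = 1*2+3 = 5
v=3: %3==0, acc = 5*2+3 = 13
v=12: %3==0, acc = 13*2+12 = 38
v=10: not %3==0

38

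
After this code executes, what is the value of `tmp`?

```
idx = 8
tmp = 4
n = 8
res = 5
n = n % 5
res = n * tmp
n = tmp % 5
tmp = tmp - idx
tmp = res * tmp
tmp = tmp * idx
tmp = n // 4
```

n = 8%5 = 3
res = 3*4 = 12
n = 4%5 = 4
tmp = 4-8 = -4
tmp = 12*(-4) = -48
tmp = (-48)*8 = -384
tmp = 4//4 = 1

1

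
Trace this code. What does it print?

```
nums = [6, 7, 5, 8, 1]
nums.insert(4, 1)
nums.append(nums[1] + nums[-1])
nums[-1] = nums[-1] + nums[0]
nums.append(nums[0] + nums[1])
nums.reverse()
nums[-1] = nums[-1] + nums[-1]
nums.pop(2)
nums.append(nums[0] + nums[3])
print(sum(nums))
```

insert 1 at 4 → [6, 7, 5, 8, 1, 1]
append nums[1]+nums[-1] = 7+1 = 8 → [6, 7, 5, 8, 1, 1, 8]
nums[-1] = nums[-1]+nums[0] = 8+6 = 14 → [6, 7, 5, 8, 1, 1, 14]
append nums[0]+nums[1] = 6+7 = 13 → [6, 7, 5, 8, 1, 1, 14, 13]
reverse → [13, 14, 1, 1, 8, 5, 7, 6]
nums[-1] = nums[-1]+nums[-1] = 6+6 = 12 → [13, 14, 1, 1, 8, 5, 7, 12]
pop(2) removes 1 → [13, 14, 1, 8, 5, 7, 12]
append nums[0]+nums[3] = 13+8 = 21 → [13, 14, 1, 8, 5, 7, 12, 21]
sum = 81

81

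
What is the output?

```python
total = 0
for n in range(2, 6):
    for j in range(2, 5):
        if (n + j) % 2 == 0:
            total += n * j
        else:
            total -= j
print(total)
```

42

n=2,j=2: even sum, total = 0+4 = 4
n=2,j=3: odd sum, total = 4-3 = 1
n=2,j=4: even sum, total = 1+8 = 9
n=3,j=2: odd sum, total = 9-2 = 7
n=3,j=3: even sum, total = 7+9 = 16
n=3,j=4: odd sum, total = 16-4 = 12
n=4,j=2: even sum, total = 12+8 = 20
n=4,j=3: odd sum, total = 20-3 = 17
n=4,j=4: even sum, total = 17+16 = 33
n=5,j=2: odd sum, total = 33-2 = 31
n=5,j=3: even sum, total = 31+15 = 46
n=5,j=4: odd sum, total = 46-4 = 42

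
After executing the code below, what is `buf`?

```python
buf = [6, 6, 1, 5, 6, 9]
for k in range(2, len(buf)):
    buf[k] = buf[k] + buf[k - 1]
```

[6, 6, 7, 12, 18, 27]

k=2: buf[2] = 1+6 = 7 → [6, 6, 7, 5, 6, 9]
k=3: buf[3] = 5+7 = 12 → [6, 6, 7, 12, 6, 9]
k=4: buf[4] = 6+12 = 18 → [6, 6, 7, 12, 18, 9]
k=5: buf[5] = 9+18 = 27 → [6, 6, 7, 12, 18, 27]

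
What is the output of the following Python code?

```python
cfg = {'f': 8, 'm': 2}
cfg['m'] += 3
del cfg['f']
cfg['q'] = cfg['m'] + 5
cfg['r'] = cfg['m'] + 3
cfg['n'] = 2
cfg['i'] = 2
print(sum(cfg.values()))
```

cfg['m'] = 2+3 = 5 → {'f': 8, 'm': 5}
del 'f' → {'m': 5}
cfg['q'] = cfg['m']+5 = 10 → {'m': 5, 'q': 10}
cfg['r'] = cfg['m']+3 = 8 → {'m': 5, 'q': 10, 'r': 8}
cfg['n'] = 2 → {'m': 5, 'q': 10, 'r': 8, 'n': 2}
cfg['i'] = 2 → {'m': 5, 'q': 10, 'r': 8, 'n': 2, 'i': 2}
sum of values = 27

27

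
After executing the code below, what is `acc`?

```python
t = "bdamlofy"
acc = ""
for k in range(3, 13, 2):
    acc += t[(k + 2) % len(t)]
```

k=3: add t[5]='o' → 'o'
k=5: add t[7]='y' → 'oy'
k=7: add t[1]='d' → 'oyd'
k=9: add t[3]='m' → 'oydm'
k=11: add t[5]='o' → 'oydmo'

'oydmo'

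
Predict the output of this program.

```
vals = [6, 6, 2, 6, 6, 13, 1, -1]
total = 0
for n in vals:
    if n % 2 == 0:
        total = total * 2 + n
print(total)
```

170

n=6: even, total = 0*2+6 = 6
n=6: even, total = 6*2+6 = 18
n=2: even, total = 18*2+2 = 38
n=6: even, total = 38*2+6 = 82
n=6: even, total = 82*2+6 = 170
n=13: not even
n=1: not even
n=-1: not even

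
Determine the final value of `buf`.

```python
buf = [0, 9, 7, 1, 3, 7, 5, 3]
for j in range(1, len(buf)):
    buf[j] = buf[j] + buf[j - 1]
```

j=1: buf[1] = 9+0 = 9 → [0, 9, 7, 1, 3, 7, 5, 3]
j=2: buf[2] = 7+9 = 16 → [0, 9, 16, 1, 3, 7, 5, 3]
j=3: buf[3] = 1+16 = 17 → [0, 9, 16, 17, 3, 7, 5, 3]
j=4: buf[4] = 3+17 = 20 → [0, 9, 16, 17, 20, 7, 5, 3]
j=5: buf[5] = 7+20 = 27 → [0, 9, 16, 17, 20, 27, 5, 3]
j=6: buf[6] = 5+27 = 32 → [0, 9, 16, 17, 20, 27, 32, 3]
j=7: buf[7] = 3+32 = 35 → [0, 9, 16, 17, 20, 27, 32, 35]

[0, 9, 16, 17, 20, 27, 32, 35]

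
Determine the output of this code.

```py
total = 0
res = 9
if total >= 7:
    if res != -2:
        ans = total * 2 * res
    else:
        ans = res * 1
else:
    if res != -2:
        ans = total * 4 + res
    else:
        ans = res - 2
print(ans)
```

9

total=0, res=9
total >= 7 is False; res != -2 is True
→ ans = total * 4 + res = 9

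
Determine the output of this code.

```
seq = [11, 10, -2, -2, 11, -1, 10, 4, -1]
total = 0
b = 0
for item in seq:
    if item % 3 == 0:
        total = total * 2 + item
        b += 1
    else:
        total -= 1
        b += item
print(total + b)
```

item=11: not %3==0, total = 0-1 = -1; b=11
item=10: not %3==0, total = (-1)-1 = -2; b=21
item=-2: not %3==0, total = (-2)-1 = -3; b=19
item=-2: not %3==0, total = (-3)-1 = -4; b=17
item=11: not %3==0, total = (-4)-1 = -5; b=28
item=-1: not %3==0, total = (-5)-1 = -6; b=27
item=10: not %3==0, total = (-6)-1 = -7; b=37
item=4: not %3==0, total = (-7)-1 = -8; b=41
item=-1: not %3==0, total = (-8)-1 = -9; b=40
total+b = (-9)+40 = 31

31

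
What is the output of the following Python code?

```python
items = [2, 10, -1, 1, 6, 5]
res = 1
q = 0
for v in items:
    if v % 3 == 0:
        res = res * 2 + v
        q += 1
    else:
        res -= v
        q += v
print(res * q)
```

v=2: not %3==0, res = 1-2 = -1; q=2
v=10: not %3==0, res = (-1)-10 = -11; q=12
v=-1: not %3==0, res = (-11)-(-1) = -10; q=11
v=1: not %3==0, res = (-10)-1 = -11; q=12
v=6: %3==0, res = (-11)*2+6 = -16; q=13
v=5: not %3==0, res = (-16)-5 = -21; q=18
res*q = (-21)*18 = -378

-378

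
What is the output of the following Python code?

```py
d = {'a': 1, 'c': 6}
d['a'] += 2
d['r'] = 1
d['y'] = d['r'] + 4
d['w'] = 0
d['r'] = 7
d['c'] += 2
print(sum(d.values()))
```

d['a'] = 1+2 = 3 → {'a': 3, 'c': 6}
d['r'] = 1 → {'a': 3, 'c': 6, 'r': 1}
d['y'] = d['r']+4 = 5 → {'a': 3, 'c': 6, 'r': 1, 'y': 5}
d['w'] = 0 → {'a': 3, 'c': 6, 'r': 1, 'y': 5, 'w': 0}
d['r'] = 7 → {'a': 3, 'c': 6, 'r': 7, 'y': 5, 'w': 0}
d['c'] = 6+2 = 8 → {'a': 3, 'c': 8, 'r': 7, 'y': 5, 'w': 0}
sum of values = 23

23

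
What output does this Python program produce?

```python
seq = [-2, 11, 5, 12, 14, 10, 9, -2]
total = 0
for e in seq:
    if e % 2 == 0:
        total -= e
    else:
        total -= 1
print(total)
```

-35

e=-2: even, total = 0-(-2) = 2
e=11: not even, total = 2-1 = 1
e=5: not even, total = 1-1 = 0
e=12: even, total = 0-12 = -12
e=14: even, total = (-12)-14 = -26
e=10: even, total = (-26)-10 = -36
e=9: not even, total = (-36)-1 = -37
e=-2: even, total = (-37)-(-2) = -35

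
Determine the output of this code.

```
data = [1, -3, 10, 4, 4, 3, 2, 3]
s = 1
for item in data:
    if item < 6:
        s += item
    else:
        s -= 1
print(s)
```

14

item=1: <6, s = 1+1 = 2
item=-3: <6, s = 2+(-3) = -1
item=10: not <6, s = (-1)-1 = -2
item=4: <6, s = (-2)+4 = 2
item=4: <6, s = 2+4 = 6
item=3: <6, s = 6+3 = 9
item=2: <6, s = 9+2 = 11
item=3: <6, s = 11+3 = 14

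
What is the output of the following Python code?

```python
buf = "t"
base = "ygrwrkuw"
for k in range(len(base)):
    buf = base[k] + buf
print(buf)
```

k=0: prepend 'y' → 'yt'
k=1: prepend 'g' → 'gyt'
k=2: prepend 'r' → 'rgyt'
k=3: prepend 'w' → 'wrgyt'
k=4: prepend 'r' → 'rwrgyt'
k=5: prepend 'k' → 'krwrgyt'
k=6: prepend 'u' → 'ukrwrgyt'
k=7: prepend 'w' → 'wukrwrgyt'

wukrwrgyt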